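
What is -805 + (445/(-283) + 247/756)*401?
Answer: -279102259/213948 ≈ -1304.5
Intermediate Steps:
-805 + (445/(-283) + 247/756)*401 = -805 + (445*(-1/283) + 247*(1/756))*401 = -805 + (-445/283 + 247/756)*401 = -805 - 266519/213948*401 = -805 - 106874119/213948 = -279102259/213948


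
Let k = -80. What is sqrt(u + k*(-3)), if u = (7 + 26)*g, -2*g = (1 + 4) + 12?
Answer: 9*I*sqrt(2)/2 ≈ 6.364*I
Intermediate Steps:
g = -17/2 (g = -((1 + 4) + 12)/2 = -(5 + 12)/2 = -1/2*17 = -17/2 ≈ -8.5000)
u = -561/2 (u = (7 + 26)*(-17/2) = 33*(-17/2) = -561/2 ≈ -280.50)
sqrt(u + k*(-3)) = sqrt(-561/2 - 80*(-3)) = sqrt(-561/2 + 240) = sqrt(-81/2) = 9*I*sqrt(2)/2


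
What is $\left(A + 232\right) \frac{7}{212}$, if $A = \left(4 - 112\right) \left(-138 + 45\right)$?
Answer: $\frac{17983}{53} \approx 339.3$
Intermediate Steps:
$A = 10044$ ($A = \left(-108\right) \left(-93\right) = 10044$)
$\left(A + 232\right) \frac{7}{212} = \left(10044 + 232\right) \frac{7}{212} = 10276 \cdot 7 \cdot \frac{1}{212} = 10276 \cdot \frac{7}{212} = \frac{17983}{53}$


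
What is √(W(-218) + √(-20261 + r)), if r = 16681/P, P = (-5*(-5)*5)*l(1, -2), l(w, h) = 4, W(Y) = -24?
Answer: √(-2400 + 2*I*√50569095)/10 ≈ 7.7535 + 9.1716*I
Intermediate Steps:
P = 500 (P = (-5*(-5)*5)*4 = (25*5)*4 = 125*4 = 500)
r = 16681/500 ≈ 33.362
√(W(-218) + √(-20261 + r)) = √(-24 + √(-20261 + 16681/500)) = √(-24 + √(-10113819/500)) = √(-24 + I*√50569095/50)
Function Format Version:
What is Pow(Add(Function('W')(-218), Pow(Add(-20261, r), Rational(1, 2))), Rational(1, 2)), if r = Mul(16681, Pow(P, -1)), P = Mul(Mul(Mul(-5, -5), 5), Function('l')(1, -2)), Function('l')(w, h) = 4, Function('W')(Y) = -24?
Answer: Mul(Rational(1, 10), Pow(Add(-2400, Mul(2, I, Pow(50569095, Rational(1, 2)))), Rational(1, 2))) ≈ Add(7.7535, Mul(9.1716, I))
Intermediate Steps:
P = 500 (P = Mul(Mul(Mul(-5, -5), 5), 4) = Mul(Mul(25, 5), 4) = Mul(125, 4) = 500)
r = Rational(16681, 500) (r = Mul(16681, Pow(500, -1)) = Mul(16681, Rational(1, 500)) = Rational(16681, 500) ≈ 33.362)
Pow(Add(Function('W')(-218), Pow(Add(-20261, r), Rational(1, 2))), Rational(1, 2)) = Pow(Add(-24, Pow(Add(-20261, Rational(16681, 500)), Rational(1, 2))), Rational(1, 2)) = Pow(Add(-24, Pow(Rational(-10113819, 500), Rational(1, 2))), Rational(1, 2)) = Pow(Add(-24, Mul(Rational(1, 50), I, Pow(50569095, Rational(1, 2)))), Rational(1, 2))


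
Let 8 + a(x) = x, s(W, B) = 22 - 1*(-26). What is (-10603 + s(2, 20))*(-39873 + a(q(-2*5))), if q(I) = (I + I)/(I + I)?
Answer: 420933400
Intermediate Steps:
s(W, B) = 48 (s(W, B) = 22 + 26 = 48)
q(I) = 1 (q(I) = (2*I)/((2*I)) = (2*I)*(1/(2*I)) = 1)
a(x) = -8 + x
(-10603 + s(2, 20))*(-39873 + a(q(-2*5))) = (-10603 + 48)*(-39873 + (-8 + 1)) = -10555*(-39873 - 7) = -10555*(-39880) = 420933400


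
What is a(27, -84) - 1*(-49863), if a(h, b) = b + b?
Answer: 49695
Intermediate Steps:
a(h, b) = 2*b
a(27, -84) - 1*(-49863) = 2*(-84) - 1*(-49863) = -168 + 49863 = 49695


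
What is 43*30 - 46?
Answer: 1244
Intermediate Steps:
43*30 - 46 = 1290 - 46 = 1244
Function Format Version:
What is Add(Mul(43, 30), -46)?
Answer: 1244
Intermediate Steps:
Add(Mul(43, 30), -46) = Add(1290, -46) = 1244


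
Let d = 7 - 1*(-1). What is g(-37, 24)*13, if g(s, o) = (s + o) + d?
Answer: -65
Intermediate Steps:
d = 8 (d = 7 + 1 = 8)
g(s, o) = 8 + o + s (g(s, o) = (s + o) + 8 = (o + s) + 8 = 8 + o + s)
g(-37, 24)*13 = (8 + 24 - 37)*13 = -5*13 = -65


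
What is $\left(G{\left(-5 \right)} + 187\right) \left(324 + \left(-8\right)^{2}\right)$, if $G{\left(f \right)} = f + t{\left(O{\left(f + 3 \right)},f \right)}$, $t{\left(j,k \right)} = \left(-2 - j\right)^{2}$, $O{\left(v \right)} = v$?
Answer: $70616$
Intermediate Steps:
$G{\left(f \right)} = f + \left(5 + f\right)^{2}$ ($G{\left(f \right)} = f + \left(2 + \left(f + 3\right)\right)^{2} = f + \left(2 + \left(3 + f\right)\right)^{2} = f + \left(5 + f\right)^{2}$)
$\left(G{\left(-5 \right)} + 187\right) \left(324 + \left(-8\right)^{2}\right) = \left(\left(-5 + \left(5 - 5\right)^{2}\right) + 187\right) \left(324 + \left(-8\right)^{2}\right) = \left(\left(-5 + 0^{2}\right) + 187\right) \left(324 + 64\right) = \left(\left(-5 + 0\right) + 187\right) 388 = \left(-5 + 187\right) 388 = 182 \cdot 388 = 70616$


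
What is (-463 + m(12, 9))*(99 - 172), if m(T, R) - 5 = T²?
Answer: 22922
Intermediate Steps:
m(T, R) = 5 + T²
(-463 + m(12, 9))*(99 - 172) = (-463 + (5 + 12²))*(99 - 172) = (-463 + (5 + 144))*(-73) = (-463 + 149)*(-73) = -314*(-73) = 22922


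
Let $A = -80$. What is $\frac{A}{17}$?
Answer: $- \frac{80}{17} \approx -4.7059$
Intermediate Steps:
$\frac{A}{17} = - \frac{80}{17}$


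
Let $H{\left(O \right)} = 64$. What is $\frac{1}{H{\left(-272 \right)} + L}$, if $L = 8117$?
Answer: $\frac{1}{8181} \approx 0.00012223$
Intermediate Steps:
$\frac{1}{H{\left(-272 \right)} + L} = \frac{1}{64 + 8117} = \frac{1}{8181}$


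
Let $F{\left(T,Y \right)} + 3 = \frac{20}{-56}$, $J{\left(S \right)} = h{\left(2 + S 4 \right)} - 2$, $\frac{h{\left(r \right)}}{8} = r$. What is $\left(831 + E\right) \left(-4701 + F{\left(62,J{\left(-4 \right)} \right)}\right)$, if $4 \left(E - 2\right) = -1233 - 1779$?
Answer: $- \frac{2634440}{7} \approx -3.7635 \cdot 10^{5}$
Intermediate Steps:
$h{\left(r \right)} = 8 r$
$J{\left(S \right)} = 14 + 32 S$ ($J{\left(S \right)} = 8 \left(2 + S 4\right) - 2 = 8 \left(2 + 4 S\right) - 2 = \left(16 + 32 S\right) - 2 = 14 + 32 S$)
$E = -751$ ($E = 2 + \frac{-1233 - 1779}{4} = 2 + \frac{1}{4} \left(-3012\right) = 2 - 753 = -751$)
$F{\left(T,Y \right)} = - \frac{47}{14}$ ($F{\left(T,Y \right)} = -3 + \frac{20}{-56} = -3 + 20 \left(- \frac{1}{56}\right) = -3 - \frac{5}{14} = - \frac{47}{14}$)
$\left(831 + E\right) \left(-4701 + F{\left(62,J{\left(-4 \right)} \right)}\right) = \left(831 - 751\right) \left(-4701 - \frac{47}{14}\right) = 80 \left(- \frac{65861}{14}\right) = - \frac{2634440}{7}$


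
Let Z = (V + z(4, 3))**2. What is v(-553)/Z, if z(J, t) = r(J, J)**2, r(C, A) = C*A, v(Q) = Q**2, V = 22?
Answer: 305809/77284 ≈ 3.9570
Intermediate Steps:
r(C, A) = A*C
z(J, t) = J**4 (z(J, t) = (J*J)**2 = (J**2)**2 = J**4)
Z = 77284 (Z = (22 + 4**4)**2 = (22 + 256)**2 = 278**2 = 77284)
v(-553)/Z = (-553)**2/77284 = 305809*(1/77284) = 305809/77284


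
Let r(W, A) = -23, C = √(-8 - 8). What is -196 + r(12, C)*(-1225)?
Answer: 27979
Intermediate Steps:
C = 4*I (C = √(-16) = 4*I ≈ 4.0*I)
-196 + r(12, C)*(-1225) = -196 - 23*(-1225) = -196 + 28175 = 27979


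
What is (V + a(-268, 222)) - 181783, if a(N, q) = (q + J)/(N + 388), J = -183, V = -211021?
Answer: -15712147/40 ≈ -3.9280e+5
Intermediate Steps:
a(N, q) = (-183 + q)/(388 + N) (a(N, q) = (q - 183)/(N + 388) = (-183 + q)/(388 + N))
(V + a(-268, 222)) - 181783 = (-211021 + (-183 + 222)/(388 - 268)) - 181783 = (-211021 + 39/120) - 181783 = (-211021 + (1/120)*39) - 181783 = (-211021 + 13/40) - 181783 = -8440827/40 - 181783 = -15712147/40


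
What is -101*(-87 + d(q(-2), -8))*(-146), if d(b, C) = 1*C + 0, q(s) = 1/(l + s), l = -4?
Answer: -1400870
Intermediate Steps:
q(s) = 1/(-4 + s)
d(b, C) = C (d(b, C) = C + 0 = C)
-101*(-87 + d(q(-2), -8))*(-146) = -101*(-87 - 8)*(-146) = -101*(-95)*(-146) = 9595*(-146) = -1400870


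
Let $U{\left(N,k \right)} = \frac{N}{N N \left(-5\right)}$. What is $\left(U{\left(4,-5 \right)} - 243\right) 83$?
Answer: $- \frac{403463}{20} \approx -20173.0$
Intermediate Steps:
$U{\left(N,k \right)} = - \frac{1}{5 N}$ ($U{\left(N,k \right)} = \frac{N}{N^{2} \left(-5\right)} = \frac{N}{\left(-5\right) N^{2}} = N \left(- \frac{1}{5 N^{2}}\right) = - \frac{1}{5 N}$)
$\left(U{\left(4,-5 \right)} - 243\right) 83 = \left(- \frac{1}{5 \cdot 4} - 243\right) 83 = \left(\left(- \frac{1}{5}\right) \frac{1}{4} - 243\right) 83 = \left(- \frac{1}{20} - 243\right) 83 = \left(- \frac{4861}{20}\right) 83 = - \frac{403463}{20}$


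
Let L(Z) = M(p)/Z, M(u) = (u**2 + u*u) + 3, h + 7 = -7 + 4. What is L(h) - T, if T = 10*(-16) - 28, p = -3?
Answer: 1859/10 ≈ 185.90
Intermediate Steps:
h = -10 (h = -7 + (-7 + 4) = -7 - 3 = -10)
T = -188 (T = -160 - 28 = -188)
M(u) = 3 + 2*u**2 (M(u) = (u**2 + u**2) + 3 = 2*u**2 + 3 = 3 + 2*u**2)
L(Z) = 21/Z (L(Z) = (3 + 2*(-3)**2)/Z = (3 + 2*9)/Z = (3 + 18)/Z = 21/Z)
L(h) - T = 21/(-10) - 1*(-188) = 21*(-1/10) + 188 = -21/10 + 188 = 1859/10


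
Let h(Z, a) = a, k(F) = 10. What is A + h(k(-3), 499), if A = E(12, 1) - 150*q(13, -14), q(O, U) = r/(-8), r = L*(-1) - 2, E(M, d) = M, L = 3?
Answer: 1669/4 ≈ 417.25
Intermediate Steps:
r = -5 (r = 3*(-1) - 2 = -3 - 2 = -5)
q(O, U) = 5/8 (q(O, U) = -5/(-8) = -5*(-⅛) = 5/8)
A = -327/4 (A = 12 - 150*5/8 = 12 - 375/4 = -327/4 ≈ -81.750)
A + h(k(-3), 499) = -327/4 + 499 = 1669/4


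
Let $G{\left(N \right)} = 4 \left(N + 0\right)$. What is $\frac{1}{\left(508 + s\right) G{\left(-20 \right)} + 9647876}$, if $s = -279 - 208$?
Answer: $\frac{1}{9646196} \approx 1.0367 \cdot 10^{-7}$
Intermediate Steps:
$s = -487$ ($s = -279 - 208 = -487$)
$G{\left(N \right)} = 4 N$
$\frac{1}{\left(508 + s\right) G{\left(-20 \right)} + 9647876} = \frac{1}{\left(508 - 487\right) 4 \left(-20\right) + 9647876} = \frac{1}{21 \left(-80\right) + 9647876} = \frac{1}{-1680 + 9647876} = \frac{1}{9646196}$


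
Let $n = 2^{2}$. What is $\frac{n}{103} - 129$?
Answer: $- \frac{13283}{103} \approx -128.96$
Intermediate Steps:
$n = 4$
$\frac{n}{103} - 129 = \frac{4}{103} - 129 = - \frac{13283}{103}$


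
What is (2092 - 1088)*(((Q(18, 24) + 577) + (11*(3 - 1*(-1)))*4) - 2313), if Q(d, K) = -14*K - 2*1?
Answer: -1905592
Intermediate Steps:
Q(d, K) = -2 - 14*K (Q(d, K) = -14*K - 2 = -2 - 14*K)
(2092 - 1088)*(((Q(18, 24) + 577) + (11*(3 - 1*(-1)))*4) - 2313) = (2092 - 1088)*((((-2 - 14*24) + 577) + (11*(3 - 1*(-1)))*4) - 2313) = 1004*((((-2 - 336) + 577) + (11*(3 + 1))*4) - 2313) = 1004*(((-338 + 577) + (11*4)*4) - 2313) = 1004*((239 + 44*4) - 2313) = 1004*((239 + 176) - 2313) = 1004*(415 - 2313) = 1004*(-1898) = -1905592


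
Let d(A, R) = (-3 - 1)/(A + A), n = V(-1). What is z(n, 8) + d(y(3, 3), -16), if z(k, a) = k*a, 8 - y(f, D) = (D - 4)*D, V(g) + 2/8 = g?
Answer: -112/11 ≈ -10.182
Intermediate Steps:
V(g) = -¼ + g
y(f, D) = 8 - D*(-4 + D) (y(f, D) = 8 - (D - 4)*D = 8 - (-4 + D)*D = 8 - D*(-4 + D))
n = -5/4 (n = -¼ - 1 = -5/4 ≈ -1.2500)
z(k, a) = a*k
d(A, R) = -2/A (d(A, R) = -4*1/(2*A) = -2/A)
z(n, 8) + d(y(3, 3), -16) = 8*(-5/4) - 2/(8 - 1*3² + 4*3) = -10 - 2/(8 - 1*9 + 12) = -10 - 2/(8 - 9 + 12) = -10 - 2/11 = -112/11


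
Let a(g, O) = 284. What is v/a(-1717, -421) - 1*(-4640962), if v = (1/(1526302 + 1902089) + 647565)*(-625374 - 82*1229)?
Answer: -401903922983432726/243415761 ≈ -1.6511e+9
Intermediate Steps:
v = -1612134425121739232/3428391 (v = (1/3428391 + 647565)*(-625374 - 100778) = (1/3428391 + 647565)*(-726152) = (2220106017916/3428391)*(-726152) = -1612134425121739232/3428391 ≈ -4.7023e+11)
v/a(-1717, -421) - 1*(-4640962) = -1612134425121739232/3428391/284 - 1*(-4640962) = -1612134425121739232/3428391*1/284 + 4640962 = -403033606280434808/243415761 + 4640962 = -401903922983432726/243415761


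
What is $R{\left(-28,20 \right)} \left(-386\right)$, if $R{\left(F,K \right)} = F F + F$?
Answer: $-291816$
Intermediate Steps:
$R{\left(F,K \right)} = F + F^{2}$ ($R{\left(F,K \right)} = F^{2} + F = F + F^{2}$)
$R{\left(-28,20 \right)} \left(-386\right) = - 28 \left(1 - 28\right) \left(-386\right) = \left(-28\right) \left(-27\right) \left(-386\right) = 756 \left(-386\right) = -291816$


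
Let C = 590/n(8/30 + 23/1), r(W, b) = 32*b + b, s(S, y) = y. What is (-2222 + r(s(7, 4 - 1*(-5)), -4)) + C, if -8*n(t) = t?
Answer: -892346/349 ≈ -2556.9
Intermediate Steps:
n(t) = -t/8
r(W, b) = 33*b
C = -70800/349 (C = 590/((-(8/30 + 23/1)/8)) = 590/((-(8*(1/30) + 23*1)/8)) = 590/((-(4/15 + 23)/8)) = 590/((-⅛*349/15)) = 590/(-349/120) = 590*(-120/349) = -70800/349 ≈ -202.87)
(-2222 + r(s(7, 4 - 1*(-5)), -4)) + C = (-2222 + 33*(-4)) - 70800/349 = (-2222 - 132) - 70800/349 = -2354 - 70800/349 = -892346/349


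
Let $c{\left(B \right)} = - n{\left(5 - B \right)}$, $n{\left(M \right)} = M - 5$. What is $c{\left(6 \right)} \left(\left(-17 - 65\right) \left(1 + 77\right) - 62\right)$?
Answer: $-38748$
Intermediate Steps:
$n{\left(M \right)} = -5 + M$
$c{\left(B \right)} = B$ ($c{\left(B \right)} = - (-5 - \left(-5 + B\right)) = - \left(-1\right) B = B$)
$c{\left(6 \right)} \left(\left(-17 - 65\right) \left(1 + 77\right) - 62\right) = 6 \left(\left(-17 - 65\right) \left(1 + 77\right) - 62\right) = 6 \left(\left(-82\right) 78 - 62\right) = 6 \left(-6396 - 62\right) = 6 \left(-6458\right) = -38748$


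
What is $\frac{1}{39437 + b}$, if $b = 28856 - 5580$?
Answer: $\frac{1}{62713} \approx 1.5946 \cdot 10^{-5}$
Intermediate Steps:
$b = 23276$ ($b = 28856 - 5580 = 23276$)
$\frac{1}{39437 + b} = \frac{1}{39437 + 23276} = \frac{1}{62713}$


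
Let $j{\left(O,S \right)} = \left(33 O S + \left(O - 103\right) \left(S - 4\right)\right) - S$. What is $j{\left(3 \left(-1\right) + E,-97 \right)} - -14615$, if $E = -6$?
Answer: $54833$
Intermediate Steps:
$j{\left(O,S \right)} = - S + \left(-103 + O\right) \left(-4 + S\right) + 33 O S$ ($j{\left(O,S \right)} = \left(33 O S + \left(-103 + O\right) \left(-4 + S\right)\right) - S = \left(\left(-103 + O\right) \left(-4 + S\right) + 33 O S\right) - S = - S + \left(-103 + O\right) \left(-4 + S\right) + 33 O S$)
$j{\left(3 \left(-1\right) + E,-97 \right)} - -14615 = \left(412 - -10088 - 4 \left(3 \left(-1\right) - 6\right) + 34 \left(3 \left(-1\right) - 6\right) \left(-97\right)\right) - -14615 = \left(412 + 10088 - 4 \left(-3 - 6\right) + 34 \left(-3 - 6\right) \left(-97\right)\right) + 14615 = \left(412 + 10088 - -36 + 34 \left(-9\right) \left(-97\right)\right) + 14615 = \left(412 + 10088 + 36 + 29682\right) + 14615 = 40218 + 14615 = 54833$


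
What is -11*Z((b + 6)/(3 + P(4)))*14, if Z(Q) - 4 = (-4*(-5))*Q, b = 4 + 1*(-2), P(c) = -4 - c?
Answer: 4312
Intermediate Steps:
b = 2 (b = 4 - 2 = 2)
Z(Q) = 4 + 20*Q (Z(Q) = 4 + (-4*(-5))*Q = 4 + 20*Q)
-11*Z((b + 6)/(3 + P(4)))*14 = -11*(4 + 20*((2 + 6)/(3 + (-4 - 1*4))))*14 = -11*(4 + 20*(8/(3 + (-4 - 4))))*14 = -11*(4 + 20*(8/(3 - 8)))*14 = -11*(4 + 20*(8/(-5)))*14 = -11*(4 + 20*(8*(-⅕)))*14 = -11*(4 + 20*(-8/5))*14 = -11*(4 - 32)*14 = -11*(-28)*14 = 308*14 = 4312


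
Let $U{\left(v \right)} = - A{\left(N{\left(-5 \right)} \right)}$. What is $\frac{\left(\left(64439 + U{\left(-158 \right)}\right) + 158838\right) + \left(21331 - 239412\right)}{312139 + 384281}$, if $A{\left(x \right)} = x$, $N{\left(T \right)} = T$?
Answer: $\frac{5201}{696420} \approx 0.0074682$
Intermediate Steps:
$U{\left(v \right)} = 5$ ($U{\left(v \right)} = \left(-1\right) \left(-5\right) = 5$)
$\frac{\left(\left(64439 + U{\left(-158 \right)}\right) + 158838\right) + \left(21331 - 239412\right)}{312139 + 384281} = \frac{\left(\left(64439 + 5\right) + 158838\right) + \left(21331 - 239412\right)}{312139 + 384281} = \frac{\left(64444 + 158838\right) + \left(21331 - 239412\right)}{696420} = \left(223282 - 218081\right) \frac{1}{696420} = 5201 \cdot \frac{1}{696420} = \frac{5201}{696420}$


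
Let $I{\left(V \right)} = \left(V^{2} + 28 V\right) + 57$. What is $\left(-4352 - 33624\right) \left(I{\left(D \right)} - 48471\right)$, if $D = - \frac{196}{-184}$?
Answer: $\frac{971981583434}{529} \approx 1.8374 \cdot 10^{9}$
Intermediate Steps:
$D = \frac{49}{46}$ ($D = \left(-196\right) \left(- \frac{1}{184}\right) = \frac{49}{46} \approx 1.0652$)
$I{\left(V \right)} = 57 + V^{2} + 28 V$
$\left(-4352 - 33624\right) \left(I{\left(D \right)} - 48471\right) = \left(-4352 - 33624\right) \left(\left(57 + \left(\frac{49}{46}\right)^{2} + 28 \cdot \frac{49}{46}\right) - 48471\right) = - 37976 \left(\left(57 + \frac{2401}{2116} + \frac{686}{23}\right) - 48471\right) = - 37976 \left(\frac{186125}{2116} - 48471\right) = \left(-37976\right) \left(- \frac{102378511}{2116}\right) = \frac{971981583434}{529}$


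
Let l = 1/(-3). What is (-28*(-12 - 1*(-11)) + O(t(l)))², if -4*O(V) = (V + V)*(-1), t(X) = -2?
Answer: 729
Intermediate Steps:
l = -⅓ ≈ -0.33333
O(V) = V/2 (O(V) = -(V + V)*(-1)/4 = -2*V*(-1)/4 = -(-1)*V/2 = V/2)
(-28*(-12 - 1*(-11)) + O(t(l)))² = (-28*(-12 - 1*(-11)) + (½)*(-2))² = (-28*(-12 + 11) - 1)² = (-28*(-1) - 1)² = (28 - 1)² = 27² = 729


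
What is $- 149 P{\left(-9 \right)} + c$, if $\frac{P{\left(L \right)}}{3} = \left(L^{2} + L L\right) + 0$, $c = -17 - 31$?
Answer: $-72462$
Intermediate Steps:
$c = -48$
$P{\left(L \right)} = 6 L^{2}$ ($P{\left(L \right)} = 3 \left(\left(L^{2} + L L\right) + 0\right) = 3 \left(\left(L^{2} + L^{2}\right) + 0\right) = 3 \left(2 L^{2} + 0\right) = 3 \cdot 2 L^{2} = 6 L^{2}$)
$- 149 P{\left(-9 \right)} + c = - 149 \cdot 6 \left(-9\right)^{2} - 48 = - 149 \cdot 6 \cdot 81 - 48 = \left(-149\right) 486 - 48 = -72414 - 48 = -72462$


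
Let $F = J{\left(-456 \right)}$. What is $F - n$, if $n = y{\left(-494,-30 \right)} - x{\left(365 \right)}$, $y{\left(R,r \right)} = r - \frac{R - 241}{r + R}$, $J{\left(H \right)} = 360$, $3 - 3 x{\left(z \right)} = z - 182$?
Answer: $\frac{173655}{524} \approx 331.4$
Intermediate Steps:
$x{\left(z \right)} = \frac{185}{3} - \frac{z}{3}$ ($x{\left(z \right)} = 1 - \frac{z - 182}{3} = 1 - \frac{-182 + z}{3} = 1 - \left(- \frac{182}{3} + \frac{z}{3}\right) = \frac{185}{3} - \frac{z}{3}$)
$F = 360$
$y{\left(R,r \right)} = r - \frac{-241 + R}{R + r}$
$n = \frac{14985}{524}$ ($n = \frac{241 + \left(-30\right)^{2} - -494 - -14820}{-494 - 30} - \left(\frac{185}{3} - \frac{365}{3}\right) = \frac{241 + 900 + 494 + 14820}{-524} - \left(\frac{185}{3} - \frac{365}{3}\right) = \left(- \frac{1}{524}\right) 16455 - -60 = - \frac{16455}{524} + 60 = \frac{14985}{524} \approx 28.597$)
$F - n = 360 - \frac{14985}{524} = \frac{173655}{524}$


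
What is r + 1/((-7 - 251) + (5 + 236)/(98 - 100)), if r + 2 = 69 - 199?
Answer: -99926/757 ≈ -132.00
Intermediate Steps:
r = -132 (r = -2 + (69 - 199) = -2 - 130 = -132)
r + 1/((-7 - 251) + (5 + 236)/(98 - 100)) = -132 + 1/((-7 - 251) + (5 + 236)/(98 - 100)) = -132 + 1/(-258 + 241/(-2)) = -132 + 1/(-258 + 241*(-½)) = -132 + 1/(-258 - 241/2) = -132 + 1/(-757/2) = -132 - 2/757 = -99926/757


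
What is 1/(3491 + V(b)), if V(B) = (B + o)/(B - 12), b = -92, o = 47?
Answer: 104/363109 ≈ 0.00028642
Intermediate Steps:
V(B) = (47 + B)/(-12 + B) (V(B) = (B + 47)/(B - 12) = (47 + B)/(-12 + B))
1/(3491 + V(b)) = 1/(3491 + (47 - 92)/(-12 - 92)) = 1/(3491 - 45/(-104)) = 1/(3491 - 1/104*(-45)) = 1/(3491 + 45/104) = 1/(363109/104) = 104/363109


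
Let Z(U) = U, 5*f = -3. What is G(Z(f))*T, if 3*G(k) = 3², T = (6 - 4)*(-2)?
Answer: -12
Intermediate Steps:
f = -⅗ (f = (⅕)*(-3) = -⅗ ≈ -0.60000)
T = -4 (T = 2*(-2) = -4)
G(k) = 3 (G(k) = (⅓)*3² = (⅓)*9 = 3)
G(Z(f))*T = 3*(-4) = -12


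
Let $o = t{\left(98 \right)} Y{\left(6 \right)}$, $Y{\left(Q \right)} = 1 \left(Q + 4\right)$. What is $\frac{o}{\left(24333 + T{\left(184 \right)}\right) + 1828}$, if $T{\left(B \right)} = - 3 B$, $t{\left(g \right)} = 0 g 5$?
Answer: $0$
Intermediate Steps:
$t{\left(g \right)} = 0$ ($t{\left(g \right)} = 0 \cdot 5 = 0$)
$Y{\left(Q \right)} = 4 + Q$ ($Y{\left(Q \right)} = 1 \left(4 + Q\right) = 4 + Q$)
$o = 0$ ($o = 0 \left(4 + 6\right) = 0 \cdot 10 = 0$)
$\frac{o}{\left(24333 + T{\left(184 \right)}\right) + 1828} = \frac{0}{\left(24333 - 552\right) + 1828} = \frac{0}{23781 + 1828} = \frac{0}{25609} = 0 \cdot \frac{1}{25609} = 0$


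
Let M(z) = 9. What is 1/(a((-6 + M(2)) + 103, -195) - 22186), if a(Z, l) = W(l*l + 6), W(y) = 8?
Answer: -1/22178 ≈ -4.5090e-5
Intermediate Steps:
a(Z, l) = 8
1/(a((-6 + M(2)) + 103, -195) - 22186) = 1/(8 - 22186) = 1/(-22178) = -1/22178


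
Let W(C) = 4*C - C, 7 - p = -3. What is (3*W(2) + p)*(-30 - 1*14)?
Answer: -1232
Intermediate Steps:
p = 10 (p = 7 - 1*(-3) = 7 + 3 = 10)
W(C) = 3*C
(3*W(2) + p)*(-30 - 1*14) = (3*(3*2) + 10)*(-30 - 1*14) = (3*6 + 10)*(-30 - 14) = (18 + 10)*(-44) = 28*(-44) = -1232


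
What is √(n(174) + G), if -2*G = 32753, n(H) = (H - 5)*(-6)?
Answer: I*√69562/2 ≈ 131.87*I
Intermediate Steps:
n(H) = 30 - 6*H (n(H) = (-5 + H)*(-6) = 30 - 6*H)
G = -32753/2 (G = -½*32753 = -32753/2 ≈ -16377.)
√(n(174) + G) = √((30 - 6*174) - 32753/2) = √((30 - 1044) - 32753/2) = √(-1014 - 32753/2) = √(-34781/2) = I*√69562/2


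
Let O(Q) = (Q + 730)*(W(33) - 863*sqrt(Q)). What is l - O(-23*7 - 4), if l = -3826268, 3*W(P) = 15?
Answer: -3829093 + 487595*I*sqrt(165) ≈ -3.8291e+6 + 6.2633e+6*I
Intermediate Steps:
W(P) = 5 (W(P) = (1/3)*15 = 5)
O(Q) = (5 - 863*sqrt(Q))*(730 + Q) (O(Q) = (Q + 730)*(5 - 863*sqrt(Q)) = (730 + Q)*(5 - 863*sqrt(Q)) = (5 - 863*sqrt(Q))*(730 + Q))
l - O(-23*7 - 4) = -3826268 - (3650 - 629990*sqrt(-23*7 - 4) - 863*(-23*7 - 4)**(3/2) + 5*(-23*7 - 4)) = -3826268 - (3650 - 629990*sqrt(-161 - 4) - 863*(-161 - 4)**(3/2) + 5*(-161 - 4)) = -3826268 - (3650 - 629990*I*sqrt(165) - (-142395)*I*sqrt(165) + 5*(-165)) = -3826268 - (3650 - 629990*I*sqrt(165) - (-142395)*I*sqrt(165) - 825) = -3826268 - (3650 - 629990*I*sqrt(165) + 142395*I*sqrt(165) - 825) = -3826268 - (2825 - 487595*I*sqrt(165)) = -3826268 + (-2825 + 487595*I*sqrt(165)) = -3829093 + 487595*I*sqrt(165)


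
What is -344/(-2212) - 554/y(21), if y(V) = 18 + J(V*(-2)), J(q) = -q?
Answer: -150601/16590 ≈ -9.0778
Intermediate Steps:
y(V) = 18 + 2*V (y(V) = 18 - V*(-2) = 18 - (-2)*V = 18 + 2*V)
-344/(-2212) - 554/y(21) = -344/(-2212) - 554/(18 + 2*21) = -344*(-1/2212) - 554/(18 + 42) = 86/553 - 554/60 = 86/553 - 554*1/60 = 86/553 - 277/30 = -150601/16590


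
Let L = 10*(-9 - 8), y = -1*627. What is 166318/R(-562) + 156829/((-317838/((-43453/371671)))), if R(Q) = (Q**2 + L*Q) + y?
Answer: 2494057924841697/5391467098424954 ≈ 0.46259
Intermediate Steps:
y = -627
L = -170 (L = 10*(-17) = -170)
R(Q) = -627 + Q**2 - 170*Q (R(Q) = (Q**2 - 170*Q) - 627 = -627 + Q**2 - 170*Q)
166318/R(-562) + 156829/((-317838/((-43453/371671)))) = 166318/(-627 + (-562)**2 - 170*(-562)) + 156829/((-317838/((-43453/371671)))) = 166318/(-627 + 315844 + 95540) + 156829/((-317838/((-43453*1/371671)))) = 166318/410757 + 156829/((-317838/(-43453/371671))) = 166318*(1/410757) + 156829/((-317838*(-371671/43453))) = 166318/410757 + 156829/(118131167298/43453) = 166318/410757 + 156829*(43453/118131167298) = 166318/410757 + 6814690537/118131167298 = 2494057924841697/5391467098424954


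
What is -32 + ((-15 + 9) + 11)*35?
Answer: 143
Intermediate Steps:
-32 + ((-15 + 9) + 11)*35 = -32 + (-6 + 11)*35 = -32 + 5*35 = -32 + 175 = 143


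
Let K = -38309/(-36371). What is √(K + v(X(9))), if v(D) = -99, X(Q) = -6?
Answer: 2*I*√32392194455/36371 ≈ 9.8968*I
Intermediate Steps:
K = 38309/36371 (K = -38309*(-1/36371) = 38309/36371 ≈ 1.0533)
√(K + v(X(9))) = √(38309/36371 - 99) = √(-3562420/36371) = 2*I*√32392194455/36371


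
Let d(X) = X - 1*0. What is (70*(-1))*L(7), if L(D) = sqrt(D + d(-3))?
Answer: -140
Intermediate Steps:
d(X) = X (d(X) = X + 0 = X)
L(D) = sqrt(-3 + D) (L(D) = sqrt(D - 3) = sqrt(-3 + D))
(70*(-1))*L(7) = (70*(-1))*sqrt(-3 + 7) = -70*sqrt(4) = -70*2 = -140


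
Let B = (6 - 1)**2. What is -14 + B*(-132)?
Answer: -3314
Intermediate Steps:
B = 25 (B = 5**2 = 25)
-14 + B*(-132) = -14 + 25*(-132) = -14 - 3300 = -3314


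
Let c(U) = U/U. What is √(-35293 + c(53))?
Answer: 2*I*√8823 ≈ 187.86*I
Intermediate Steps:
c(U) = 1
√(-35293 + c(53)) = √(-35293 + 1) = √(-35292) = 2*I*√8823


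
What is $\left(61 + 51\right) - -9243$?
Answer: $9355$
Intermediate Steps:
$\left(61 + 51\right) - -9243 = 112 + 9243 = 9355$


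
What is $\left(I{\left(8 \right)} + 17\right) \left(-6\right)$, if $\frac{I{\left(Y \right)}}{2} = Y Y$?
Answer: $-870$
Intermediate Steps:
$I{\left(Y \right)} = 2 Y^{2}$ ($I{\left(Y \right)} = 2 Y Y = 2 Y^{2}$)
$\left(I{\left(8 \right)} + 17\right) \left(-6\right) = \left(2 \cdot 8^{2} + 17\right) \left(-6\right) = \left(2 \cdot 64 + 17\right) \left(-6\right) = \left(128 + 17\right) \left(-6\right) = 145 \left(-6\right) = -870$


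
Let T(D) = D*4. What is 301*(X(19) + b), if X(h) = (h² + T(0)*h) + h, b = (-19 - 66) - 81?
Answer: 64414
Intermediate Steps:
b = -166 (b = -85 - 81 = -166)
T(D) = 4*D
X(h) = h + h² (X(h) = (h² + (4*0)*h) + h = (h² + 0*h) + h = (h² + 0) + h = h² + h = h + h²)
301*(X(19) + b) = 301*(19*(1 + 19) - 166) = 301*(19*20 - 166) = 301*(380 - 166) = 301*214 = 64414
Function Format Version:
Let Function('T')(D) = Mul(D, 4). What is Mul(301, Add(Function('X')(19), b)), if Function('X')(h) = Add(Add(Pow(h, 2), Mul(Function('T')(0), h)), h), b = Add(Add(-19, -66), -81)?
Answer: 64414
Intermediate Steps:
b = -166 (b = Add(-85, -81) = -166)
Function('T')(D) = Mul(4, D)
Function('X')(h) = Add(h, Pow(h, 2)) (Function('X')(h) = Add(Add(Pow(h, 2), Mul(Mul(4, 0), h)), h) = Add(Add(Pow(h, 2), Mul(0, h)), h) = Add(Add(Pow(h, 2), 0), h) = Add(Pow(h, 2), h) = Add(h, Pow(h, 2)))
Mul(301, Add(Function('X')(19), b)) = Mul(301, Add(Mul(19, Add(1, 19)), -166)) = Mul(301, Add(Mul(19, 20), -166)) = Mul(301, Add(380, -166)) = Mul(301, 214) = 64414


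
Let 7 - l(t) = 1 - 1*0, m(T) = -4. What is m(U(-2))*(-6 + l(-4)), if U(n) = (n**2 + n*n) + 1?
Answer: 0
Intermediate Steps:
U(n) = 1 + 2*n**2 (U(n) = (n**2 + n**2) + 1 = 2*n**2 + 1 = 1 + 2*n**2)
l(t) = 6 (l(t) = 7 - (1 - 1*0) = 7 - (1 + 0) = 7 - 1*1 = 7 - 1 = 6)
m(U(-2))*(-6 + l(-4)) = -4*(-6 + 6) = -4*0 = 0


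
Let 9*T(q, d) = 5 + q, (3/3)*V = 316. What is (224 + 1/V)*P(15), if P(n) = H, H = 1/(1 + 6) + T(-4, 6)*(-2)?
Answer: -39325/2212 ≈ -17.778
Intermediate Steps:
V = 316
T(q, d) = 5/9 + q/9 (T(q, d) = (5 + q)/9 = 5/9 + q/9)
H = -5/63 (H = 1/(1 + 6) + (5/9 + (1/9)*(-4))*(-2) = 1/7 + (5/9 - 4/9)*(-2) = 1/7 + (1/9)*(-2) = 1/7 - 2/9 = -5/63 ≈ -0.079365)
P(n) = -5/63
(224 + 1/V)*P(15) = (224 + 1/316)*(-5/63) = (70785/316)*(-5/63) = -39325/2212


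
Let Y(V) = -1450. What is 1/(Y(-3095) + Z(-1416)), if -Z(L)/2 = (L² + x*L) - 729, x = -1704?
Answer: -1/8835832 ≈ -1.1318e-7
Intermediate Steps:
Z(L) = 1458 - 2*L² + 3408*L (Z(L) = -2*((L² - 1704*L) - 729) = -2*(-729 + L² - 1704*L) = 1458 - 2*L² + 3408*L)
1/(Y(-3095) + Z(-1416)) = 1/(-1450 + (1458 - 2*(-1416)² + 3408*(-1416))) = 1/(-1450 + (1458 - 2*2005056 - 4825728)) = 1/(-1450 + (1458 - 4010112 - 4825728)) = 1/(-1450 - 8834382) = 1/(-8835832) = -1/8835832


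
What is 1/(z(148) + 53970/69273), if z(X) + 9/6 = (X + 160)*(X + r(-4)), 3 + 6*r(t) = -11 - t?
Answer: 15394/693806745 ≈ 2.2188e-5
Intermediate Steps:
r(t) = -7/3 - t/6 (r(t) = -1/2 + (-11 - t)/6 = -1/2 + (-11/6 - t/6) = -7/3 - t/6)
z(X) = -3/2 + (160 + X)*(-5/3 + X) (z(X) = -3/2 + (X + 160)*(X + (-7/3 - 1/6*(-4))) = -3/2 + (160 + X)*(X + (-7/3 + 2/3)) = -3/2 + (160 + X)*(X - 5/3) = -3/2 + (160 + X)*(-5/3 + X))
1/(z(148) + 53970/69273) = 1/((-1609/6 + 148**2 + (475/3)*148) + 53970/69273) = 1/((-1609/6 + 21904 + 70300/3) + 53970*(1/69273)) = 1/(270415/6 + 17990/23091) = 1/(693806745/15394) = 15394/693806745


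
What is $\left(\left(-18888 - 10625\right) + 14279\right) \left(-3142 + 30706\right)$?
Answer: $-419909976$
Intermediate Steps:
$\left(\left(-18888 - 10625\right) + 14279\right) \left(-3142 + 30706\right) = \left(-29513 + 14279\right) 27564 = \left(-15234\right) 27564 = -419909976$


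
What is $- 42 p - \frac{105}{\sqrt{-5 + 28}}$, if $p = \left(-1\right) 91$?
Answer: $3822 - \frac{105 \sqrt{23}}{23} \approx 3800.1$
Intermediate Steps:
$p = -91$
$- 42 p - \frac{105}{\sqrt{-5 + 28}} = \left(-42\right) \left(-91\right) - \frac{105}{\sqrt{-5 + 28}} = 3822 - \frac{105}{\sqrt{23}} = 3822 - 105 \frac{\sqrt{23}}{23} = 3822 - \frac{105 \sqrt{23}}{23}$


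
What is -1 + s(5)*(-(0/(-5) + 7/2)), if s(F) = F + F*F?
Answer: -106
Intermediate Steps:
s(F) = F + F**2
-1 + s(5)*(-(0/(-5) + 7/2)) = -1 + (5*(1 + 5))*(-(0/(-5) + 7/2)) = -1 + (5*6)*(-(0*(-1/5) + 7*(1/2))) = -1 + 30*(-(0 + 7/2)) = -1 + 30*(-1*7/2) = -1 + 30*(-7/2) = -1 - 105 = -106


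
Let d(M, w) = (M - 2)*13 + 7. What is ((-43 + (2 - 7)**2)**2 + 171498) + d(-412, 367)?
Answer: 166447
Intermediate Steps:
d(M, w) = -19 + 13*M (d(M, w) = (-2 + M)*13 + 7 = (-26 + 13*M) + 7 = -19 + 13*M)
((-43 + (2 - 7)**2)**2 + 171498) + d(-412, 367) = ((-43 + (2 - 7)**2)**2 + 171498) + (-19 + 13*(-412)) = ((-43 + (-5)**2)**2 + 171498) + (-19 - 5356) = ((-43 + 25)**2 + 171498) - 5375 = ((-18)**2 + 171498) - 5375 = (324 + 171498) - 5375 = 171822 - 5375 = 166447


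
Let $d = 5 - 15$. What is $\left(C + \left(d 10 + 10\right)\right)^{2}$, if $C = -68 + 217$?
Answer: $3481$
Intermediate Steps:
$d = -10$ ($d = 5 - 15 = -10$)
$C = 149$
$\left(C + \left(d 10 + 10\right)\right)^{2} = \left(149 + \left(\left(-10\right) 10 + 10\right)\right)^{2} = \left(149 + \left(-100 + 10\right)\right)^{2} = \left(149 - 90\right)^{2} = 59^{2} = 3481$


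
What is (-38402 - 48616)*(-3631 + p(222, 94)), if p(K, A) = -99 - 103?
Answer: 333539994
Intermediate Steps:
p(K, A) = -202
(-38402 - 48616)*(-3631 + p(222, 94)) = (-38402 - 48616)*(-3631 - 202) = -87018*(-3833) = 333539994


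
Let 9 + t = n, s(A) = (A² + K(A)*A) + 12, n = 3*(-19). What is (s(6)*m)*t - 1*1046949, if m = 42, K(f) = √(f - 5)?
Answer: -1196637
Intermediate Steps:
n = -57
K(f) = √(-5 + f)
s(A) = 12 + A² + A*√(-5 + A) (s(A) = (A² + √(-5 + A)*A) + 12 = (A² + A*√(-5 + A)) + 12 = 12 + A² + A*√(-5 + A))
t = -66 (t = -9 - 57 = -66)
(s(6)*m)*t - 1*1046949 = ((12 + 6² + 6*√(-5 + 6))*42)*(-66) - 1*1046949 = ((12 + 36 + 6*√1)*42)*(-66) - 1046949 = ((12 + 36 + 6*1)*42)*(-66) - 1046949 = ((12 + 36 + 6)*42)*(-66) - 1046949 = (54*42)*(-66) - 1046949 = 2268*(-66) - 1046949 = -149688 - 1046949 = -1196637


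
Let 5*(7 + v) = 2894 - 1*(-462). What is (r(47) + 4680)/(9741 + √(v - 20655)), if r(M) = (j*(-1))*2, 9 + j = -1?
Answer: 1623500/3365499 - 100*I*√6170/1121833 ≈ 0.4824 - 0.0070019*I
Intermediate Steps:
j = -10 (j = -9 - 1 = -10)
v = 3321/5 (v = -7 + (2894 - 1*(-462))/5 = -7 + (2894 + 462)/5 = -7 + (⅕)*3356 = -7 + 3356/5 = 3321/5 ≈ 664.20)
r(M) = 20 (r(M) = -10*(-1)*2 = 10*2 = 20)
(r(47) + 4680)/(9741 + √(v - 20655)) = (20 + 4680)/(9741 + √(3321/5 - 20655)) = 4700/(9741 + √(-99954/5)) = 4700/(9741 + 9*I*√6170/5)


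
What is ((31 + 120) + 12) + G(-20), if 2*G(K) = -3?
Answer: 323/2 ≈ 161.50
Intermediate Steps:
G(K) = -3/2 (G(K) = (½)*(-3) = -3/2)
((31 + 120) + 12) + G(-20) = ((31 + 120) + 12) - 3/2 = (151 + 12) - 3/2 = 163 - 3/2 = 323/2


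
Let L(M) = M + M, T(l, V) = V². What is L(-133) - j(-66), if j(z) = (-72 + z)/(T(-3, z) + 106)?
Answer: -25799/97 ≈ -265.97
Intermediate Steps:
L(M) = 2*M
j(z) = (-72 + z)/(106 + z²) (j(z) = (-72 + z)/(z² + 106) = (-72 + z)/(106 + z²))
L(-133) - j(-66) = 2*(-133) - (-72 - 66)/(106 + (-66)²) = -266 - (-138)/(106 + 4356) = -266 - (-138)/4462 = -266 - 1*(-3/97) = -266 + 3/97 = -25799/97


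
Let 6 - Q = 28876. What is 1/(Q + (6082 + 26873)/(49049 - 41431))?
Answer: -586/16915285 ≈ -3.4643e-5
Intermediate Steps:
Q = -28870 (Q = 6 - 1*28876 = 6 - 28876 = -28870)
1/(Q + (6082 + 26873)/(49049 - 41431)) = 1/(-28870 + (6082 + 26873)/(49049 - 41431)) = 1/(-28870 + 32955/7618) = 1/(-28870 + 32955*(1/7618)) = 1/(-28870 + 2535/586) = 1/(-16915285/586) = -586/16915285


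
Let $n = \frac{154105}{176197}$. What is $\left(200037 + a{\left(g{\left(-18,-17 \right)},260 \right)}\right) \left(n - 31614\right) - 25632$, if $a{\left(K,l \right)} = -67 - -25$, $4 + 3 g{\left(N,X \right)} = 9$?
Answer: $- \frac{159143462313177}{25171} \approx -6.3225 \cdot 10^{9}$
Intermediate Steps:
$g{\left(N,X \right)} = \frac{5}{3}$ ($g{\left(N,X \right)} = - \frac{4}{3} + \frac{1}{3} \cdot 9 = - \frac{4}{3} + 3 = \frac{5}{3}$)
$n = \frac{22015}{25171}$ ($n = 154105 \cdot \frac{1}{176197} = \frac{22015}{25171} \approx 0.87462$)
$a{\left(K,l \right)} = -42$ ($a{\left(K,l \right)} = -67 + 25 = -42$)
$\left(200037 + a{\left(g{\left(-18,-17 \right)},260 \right)}\right) \left(n - 31614\right) - 25632 = \left(200037 - 42\right) \left(\frac{22015}{25171} - 31614\right) - 25632 = 199995 \left(- \frac{795733979}{25171}\right) - 25632 = - \frac{159142817130105}{25171} - 25632 = - \frac{159143462313177}{25171}$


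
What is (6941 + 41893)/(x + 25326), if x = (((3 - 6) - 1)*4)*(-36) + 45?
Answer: 5426/2883 ≈ 1.8821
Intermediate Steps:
x = 621 (x = ((-3 - 1)*4)*(-36) + 45 = -4*4*(-36) + 45 = -16*(-36) + 45 = 576 + 45 = 621)
(6941 + 41893)/(x + 25326) = (6941 + 41893)/(621 + 25326) = 48834/25947 = 48834*(1/25947) = 5426/2883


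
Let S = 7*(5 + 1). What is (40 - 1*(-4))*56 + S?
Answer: 2506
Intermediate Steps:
S = 42 (S = 7*6 = 42)
(40 - 1*(-4))*56 + S = (40 - 1*(-4))*56 + 42 = (40 + 4)*56 + 42 = 44*56 + 42 = 2464 + 42 = 2506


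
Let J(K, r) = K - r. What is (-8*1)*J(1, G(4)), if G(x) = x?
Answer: 24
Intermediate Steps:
(-8*1)*J(1, G(4)) = (-8*1)*(1 - 1*4) = -8*(1 - 4) = -8*(-3) = 24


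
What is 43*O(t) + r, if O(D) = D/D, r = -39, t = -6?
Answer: 4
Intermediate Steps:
O(D) = 1
43*O(t) + r = 43*1 - 39 = 43 - 39 = 4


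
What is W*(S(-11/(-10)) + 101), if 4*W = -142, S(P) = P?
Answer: -72491/20 ≈ -3624.6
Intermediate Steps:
W = -71/2 (W = (¼)*(-142) = -71/2 ≈ -35.500)
W*(S(-11/(-10)) + 101) = -71*(-11/(-10) + 101)/2 = -71*(-11*(-⅒) + 101)/2 = -71*(11/10 + 101)/2 = -71/2*1021/10 = -72491/20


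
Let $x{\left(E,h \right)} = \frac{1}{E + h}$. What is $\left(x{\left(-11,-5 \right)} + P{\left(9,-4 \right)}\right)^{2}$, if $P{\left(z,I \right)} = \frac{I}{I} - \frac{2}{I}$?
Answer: $\frac{529}{256} \approx 2.0664$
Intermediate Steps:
$P{\left(z,I \right)} = 1 - \frac{2}{I}$
$\left(x{\left(-11,-5 \right)} + P{\left(9,-4 \right)}\right)^{2} = \left(\frac{1}{-11 - 5} + \frac{-2 - 4}{-4}\right)^{2} = \left(\frac{1}{-16} - - \frac{3}{2}\right)^{2} = \left(- \frac{1}{16} + \frac{3}{2}\right)^{2} = \left(\frac{23}{16}\right)^{2} = \frac{529}{256}$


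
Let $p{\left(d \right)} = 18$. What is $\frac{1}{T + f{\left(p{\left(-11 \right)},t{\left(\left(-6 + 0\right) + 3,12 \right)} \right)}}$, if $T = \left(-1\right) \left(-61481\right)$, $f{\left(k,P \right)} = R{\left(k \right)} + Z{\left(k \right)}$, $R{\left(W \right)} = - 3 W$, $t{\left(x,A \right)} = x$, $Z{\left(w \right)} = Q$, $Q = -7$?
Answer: $\frac{1}{61420} \approx 1.6281 \cdot 10^{-5}$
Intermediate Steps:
$Z{\left(w \right)} = -7$
$f{\left(k,P \right)} = -7 - 3 k$ ($f{\left(k,P \right)} = - 3 k - 7 = -7 - 3 k$)
$T = 61481$
$\frac{1}{T + f{\left(p{\left(-11 \right)},t{\left(\left(-6 + 0\right) + 3,12 \right)} \right)}} = \frac{1}{61481 - 61} = \frac{1}{61420}$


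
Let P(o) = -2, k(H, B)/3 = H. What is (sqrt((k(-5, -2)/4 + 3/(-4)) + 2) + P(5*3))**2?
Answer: (4 - I*sqrt(10))**2/4 ≈ 1.5 - 6.3246*I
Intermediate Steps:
k(H, B) = 3*H
(sqrt((k(-5, -2)/4 + 3/(-4)) + 2) + P(5*3))**2 = (sqrt(((3*(-5))/4 + 3/(-4)) + 2) - 2)**2 = (sqrt((-15*1/4 + 3*(-1/4)) + 2) - 2)**2 = (sqrt((-15/4 - 3/4) + 2) - 2)**2 = (sqrt(-9/2 + 2) - 2)**2 = (sqrt(-5/2) - 2)**2 = (I*sqrt(10)/2 - 2)**2 = (-2 + I*sqrt(10)/2)**2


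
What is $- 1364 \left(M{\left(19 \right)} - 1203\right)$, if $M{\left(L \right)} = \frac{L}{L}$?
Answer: $1639528$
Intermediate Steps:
$M{\left(L \right)} = 1$
$- 1364 \left(M{\left(19 \right)} - 1203\right) = - 1364 \left(1 - 1203\right) = \left(-1364\right) \left(-1202\right) = 1639528$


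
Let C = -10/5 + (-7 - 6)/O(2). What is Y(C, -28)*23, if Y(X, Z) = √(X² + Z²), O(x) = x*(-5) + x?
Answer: 23*√50185/8 ≈ 644.06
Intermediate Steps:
O(x) = -4*x (O(x) = -5*x + x = -4*x)
C = -3/8 (C = -10/5 + (-7 - 6)/((-4*2)) = -10*⅕ - 13/(-8) = -2 - 13*(-⅛) = -2 + 13/8 = -3/8 ≈ -0.37500)
Y(C, -28)*23 = √((-3/8)² + (-28)²)*23 = √(9/64 + 784)*23 = √(50185/64)*23 = (√50185/8)*23 = 23*√50185/8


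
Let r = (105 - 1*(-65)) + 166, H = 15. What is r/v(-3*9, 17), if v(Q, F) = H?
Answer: 112/5 ≈ 22.400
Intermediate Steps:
v(Q, F) = 15
r = 336 (r = (105 + 65) + 166 = 170 + 166 = 336)
r/v(-3*9, 17) = 336/15 = 336*(1/15) = 112/5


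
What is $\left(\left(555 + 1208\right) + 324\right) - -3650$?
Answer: $5737$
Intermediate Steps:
$\left(\left(555 + 1208\right) + 324\right) - -3650 = \left(1763 + 324\right) + 3650 = 2087 + 3650 = 5737$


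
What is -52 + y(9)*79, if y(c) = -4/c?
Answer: -784/9 ≈ -87.111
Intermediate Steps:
-52 + y(9)*79 = -52 - 4/9*79 = -52 - 316/9 = -784/9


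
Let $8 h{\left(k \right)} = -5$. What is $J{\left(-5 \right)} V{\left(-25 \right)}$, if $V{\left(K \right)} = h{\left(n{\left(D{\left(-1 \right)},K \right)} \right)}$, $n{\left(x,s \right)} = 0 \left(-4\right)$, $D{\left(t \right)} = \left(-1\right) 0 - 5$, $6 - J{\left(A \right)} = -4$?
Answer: $- \frac{25}{4} \approx -6.25$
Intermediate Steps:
$J{\left(A \right)} = 10$ ($J{\left(A \right)} = 6 - -4 = 6 + 4 = 10$)
$D{\left(t \right)} = -5$ ($D{\left(t \right)} = 0 - 5 = -5$)
$n{\left(x,s \right)} = 0$
$h{\left(k \right)} = - \frac{5}{8}$ ($h{\left(k \right)} = \frac{1}{8} \left(-5\right) = - \frac{5}{8}$)
$V{\left(K \right)} = - \frac{5}{8}$
$J{\left(-5 \right)} V{\left(-25 \right)} = 10 \left(- \frac{5}{8}\right) = - \frac{25}{4}$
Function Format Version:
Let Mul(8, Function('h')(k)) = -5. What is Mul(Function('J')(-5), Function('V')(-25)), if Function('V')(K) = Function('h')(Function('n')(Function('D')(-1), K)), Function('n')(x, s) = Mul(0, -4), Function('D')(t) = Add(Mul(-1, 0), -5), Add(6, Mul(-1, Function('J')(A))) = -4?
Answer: Rational(-25, 4) ≈ -6.2500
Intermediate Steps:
Function('J')(A) = 10 (Function('J')(A) = Add(6, Mul(-1, -4)) = Add(6, 4) = 10)
Function('D')(t) = -5 (Function('D')(t) = Add(0, -5) = -5)
Function('n')(x, s) = 0
Function('h')(k) = Rational(-5, 8) (Function('h')(k) = Mul(Rational(1, 8), -5) = Rational(-5, 8))
Function('V')(K) = Rational(-5, 8)
Mul(Function('J')(-5), Function('V')(-25)) = Mul(10, Rational(-5, 8)) = Rational(-25, 4)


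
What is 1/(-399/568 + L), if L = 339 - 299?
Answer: 568/22321 ≈ 0.025447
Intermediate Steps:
L = 40
1/(-399/568 + L) = 1/(-399/568 + 40) = 1/(22321/568) = 568/22321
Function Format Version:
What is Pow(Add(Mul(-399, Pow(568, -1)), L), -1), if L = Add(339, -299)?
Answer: Rational(568, 22321) ≈ 0.025447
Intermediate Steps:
L = 40
Pow(Add(Mul(-399, Pow(568, -1)), L), -1) = Pow(Add(Mul(-399, Pow(568, -1)), 40), -1) = Pow(Add(Mul(-399, Rational(1, 568)), 40), -1) = Pow(Add(Rational(-399, 568), 40), -1) = Pow(Rational(22321, 568), -1) = Rational(568, 22321)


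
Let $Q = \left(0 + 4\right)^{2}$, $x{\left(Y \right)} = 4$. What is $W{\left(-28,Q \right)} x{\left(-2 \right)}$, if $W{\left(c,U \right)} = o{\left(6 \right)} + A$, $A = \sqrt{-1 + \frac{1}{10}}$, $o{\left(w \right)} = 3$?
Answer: $12 + \frac{6 i \sqrt{10}}{5} \approx 12.0 + 3.7947 i$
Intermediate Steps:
$A = \frac{3 i \sqrt{10}}{10}$ ($A = \sqrt{-1 + \frac{1}{10}} = \sqrt{- \frac{9}{10}} = \frac{3 i \sqrt{10}}{10} \approx 0.94868 i$)
$Q = 16$ ($Q = 4^{2} = 16$)
$W{\left(c,U \right)} = 3 + \frac{3 i \sqrt{10}}{10}$
$W{\left(-28,Q \right)} x{\left(-2 \right)} = \left(3 + \frac{3 i \sqrt{10}}{10}\right) 4 = 12 + \frac{6 i \sqrt{10}}{5}$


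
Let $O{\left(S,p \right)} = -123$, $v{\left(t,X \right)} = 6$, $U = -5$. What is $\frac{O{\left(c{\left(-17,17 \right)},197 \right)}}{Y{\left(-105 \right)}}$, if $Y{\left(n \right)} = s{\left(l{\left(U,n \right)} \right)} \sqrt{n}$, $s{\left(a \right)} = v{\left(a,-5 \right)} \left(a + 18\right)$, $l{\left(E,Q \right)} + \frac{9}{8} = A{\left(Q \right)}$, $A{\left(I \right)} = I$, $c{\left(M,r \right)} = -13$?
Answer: $- \frac{164 i \sqrt{105}}{74025} \approx - 0.022702 i$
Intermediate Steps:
$l{\left(E,Q \right)} = - \frac{9}{8} + Q$
$s{\left(a \right)} = 108 + 6 a$ ($s{\left(a \right)} = 6 \left(a + 18\right) = 6 \left(18 + a\right) = 108 + 6 a$)
$Y{\left(n \right)} = \sqrt{n} \left(\frac{405}{4} + 6 n\right)$ ($Y{\left(n \right)} = \left(108 + 6 \left(- \frac{9}{8} + n\right)\right) \sqrt{n} = \left(108 + \left(- \frac{27}{4} + 6 n\right)\right) \sqrt{n} = \left(\frac{405}{4} + 6 n\right) \sqrt{n} = \sqrt{n} \left(\frac{405}{4} + 6 n\right)$)
$\frac{O{\left(c{\left(-17,17 \right)},197 \right)}}{Y{\left(-105 \right)}} = - \frac{123}{\sqrt{-105} \left(\frac{405}{4} + 6 \left(-105\right)\right)} = - \frac{123}{i \sqrt{105} \left(\frac{405}{4} - 630\right)} = - \frac{123}{i \sqrt{105} \left(- \frac{2115}{4}\right)} = - \frac{123}{\left(- \frac{2115}{4}\right) i \sqrt{105}} = - 123 \frac{4 i \sqrt{105}}{222075} = - \frac{164 i \sqrt{105}}{74025}$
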